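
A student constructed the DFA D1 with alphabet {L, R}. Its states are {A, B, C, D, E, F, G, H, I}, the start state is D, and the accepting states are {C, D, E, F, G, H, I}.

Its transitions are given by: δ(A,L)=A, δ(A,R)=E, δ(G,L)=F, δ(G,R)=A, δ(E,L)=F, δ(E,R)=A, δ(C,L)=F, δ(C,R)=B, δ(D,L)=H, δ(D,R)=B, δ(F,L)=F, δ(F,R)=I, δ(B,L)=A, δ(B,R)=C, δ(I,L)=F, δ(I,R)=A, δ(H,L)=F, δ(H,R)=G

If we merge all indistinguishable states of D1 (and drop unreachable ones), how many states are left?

Initial partition by acceptance: {C,D,E,F,G,H,I} | {A,B}.
Split {C,D,E,F,G,H,I} by δ(·,R) → {C,D,E,G,I} and {F,H}.
Stable partition: {C,D,E,G,I} | {A,B} | {F,H} — 3 equivalence classes.

3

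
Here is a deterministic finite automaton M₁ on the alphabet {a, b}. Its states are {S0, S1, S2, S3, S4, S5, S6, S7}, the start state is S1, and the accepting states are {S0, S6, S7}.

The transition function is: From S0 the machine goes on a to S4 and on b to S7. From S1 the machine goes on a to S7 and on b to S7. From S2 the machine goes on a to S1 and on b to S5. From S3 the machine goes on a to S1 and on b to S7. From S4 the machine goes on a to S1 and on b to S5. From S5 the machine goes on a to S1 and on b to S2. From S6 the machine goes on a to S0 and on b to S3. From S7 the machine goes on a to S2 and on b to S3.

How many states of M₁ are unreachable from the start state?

BFS from S1 reaches {S1, S2, S3, S5, S7}; the 3 state(s) S0, S4, S6 are never visited.

3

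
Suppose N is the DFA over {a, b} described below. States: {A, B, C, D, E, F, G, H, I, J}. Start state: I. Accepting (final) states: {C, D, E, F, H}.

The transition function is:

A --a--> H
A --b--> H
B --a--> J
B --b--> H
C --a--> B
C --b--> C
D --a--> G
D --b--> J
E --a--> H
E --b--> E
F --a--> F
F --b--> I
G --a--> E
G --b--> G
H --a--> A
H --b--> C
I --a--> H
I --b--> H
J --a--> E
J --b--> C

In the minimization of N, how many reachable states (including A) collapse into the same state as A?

Reachable states from the start: {A,B,C,E,H,I,J}. Unreachable: {D,F,G} — drop them.
Start with accepting vs non-accepting: {C,E,H} | {A,B,I,J}.
On input a, block {C,E,H} splits into {C,H} and {E}.
Split {A,B,I,J} by δ(·,a) → {A,I} and {B} and {J}.
Split {C,H} by δ(·,a) → {C} and {H}.
No further refinement is possible. Final partition (6 blocks): {C} | {A,I} | {E} | {B} | {J} | {H}.
The equivalence class containing A is {A,I}, of size 2.

2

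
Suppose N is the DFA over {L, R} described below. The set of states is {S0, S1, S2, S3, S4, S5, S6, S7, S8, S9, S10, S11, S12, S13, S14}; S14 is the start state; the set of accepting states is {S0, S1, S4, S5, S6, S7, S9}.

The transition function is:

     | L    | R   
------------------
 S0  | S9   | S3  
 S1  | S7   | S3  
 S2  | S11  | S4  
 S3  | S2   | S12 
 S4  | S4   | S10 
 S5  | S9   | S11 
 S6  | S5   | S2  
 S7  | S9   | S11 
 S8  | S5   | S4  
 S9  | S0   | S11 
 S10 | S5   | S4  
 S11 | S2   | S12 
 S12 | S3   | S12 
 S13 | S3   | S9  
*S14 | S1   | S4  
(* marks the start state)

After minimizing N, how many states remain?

First remove the unreachable states {S6,S8,S13}; 12 states remain.
Start with accepting vs non-accepting: {S0,S1,S4,S5,S7,S9} | {S2,S3,S10,S11,S12,S14}.
Refine {S2,S3,S10,S11,S12,S14} on symbol L: members go to different blocks, giving {S2,S3,S11,S12} and {S10,S14}.
Split {S0,S1,S4,S5,S7,S9} by δ(·,R) → {S0,S1,S5,S7,S9} and {S4}.
Refine {S2,S3,S11,S12} on symbol R: members go to different blocks, giving {S3,S11,S12} and {S2}.
Refine {S3,S11,S12} on symbol L: members go to different blocks, giving {S3,S11} and {S12}.
Stable partition: {S0,S1,S5,S7,S9} | {S3,S11} | {S10,S14} | {S4} | {S2} | {S12} — 6 equivalence classes.

6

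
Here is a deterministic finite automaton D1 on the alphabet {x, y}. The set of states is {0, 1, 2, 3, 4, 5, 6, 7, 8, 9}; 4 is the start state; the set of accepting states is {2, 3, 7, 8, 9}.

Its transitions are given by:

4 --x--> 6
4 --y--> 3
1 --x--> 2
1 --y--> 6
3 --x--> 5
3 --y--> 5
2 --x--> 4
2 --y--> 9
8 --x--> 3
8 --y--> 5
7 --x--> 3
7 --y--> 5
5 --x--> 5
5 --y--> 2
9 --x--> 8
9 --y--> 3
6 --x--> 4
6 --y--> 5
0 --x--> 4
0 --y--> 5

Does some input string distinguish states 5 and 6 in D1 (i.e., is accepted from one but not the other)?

Reachable states from the start: {2,3,4,5,6,8,9}. Unreachable: {0,1,7} — drop them.
Initial partition by acceptance: {2,3,8,9} | {4,5,6}.
On input x, block {2,3,8,9} splits into {2,3} and {8,9}.
Split {2,3} by δ(·,y) → {2} and {3}.
Refine {4,5,6} on symbol y: members go to different blocks, giving {4} and {5} and {6}.
Split {8,9} by δ(·,x) → {8} and {9}.
Stable partition: {2} | {4} | {8} | {3} | {5} | {6} | {9} — 7 equivalence classes.
5 and 6 end up in different blocks, so they are distinguishable. For instance, the string 'y' is accepted from only 5.

Yes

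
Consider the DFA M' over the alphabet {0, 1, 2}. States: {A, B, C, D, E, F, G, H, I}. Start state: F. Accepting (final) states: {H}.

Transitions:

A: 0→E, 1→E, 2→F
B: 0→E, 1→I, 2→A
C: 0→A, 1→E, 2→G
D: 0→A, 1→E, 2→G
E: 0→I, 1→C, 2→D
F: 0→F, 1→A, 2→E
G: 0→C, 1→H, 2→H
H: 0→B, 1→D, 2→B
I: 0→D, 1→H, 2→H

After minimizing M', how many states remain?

All states are reachable from the start state.
Start with accepting vs non-accepting: {H} | {A,B,C,D,E,F,G,I}.
Split {A,B,C,D,E,F,G,I} by δ(·,1) → {A,B,C,D,E,F} and {G,I}.
Split {A,B,C,D,E,F} by δ(·,0) → {A,B,C,D,F} and {E}.
On input 0, block {A,B,C,D,F} splits into {C,D,F} and {A,B}.
Split {C,D,F} by δ(·,0) → {C,D} and {F}.
On input 1, block {A,B} splits into {A} and {B}.
No further refinement is possible. Final partition (7 blocks): {H} | {C,D} | {G,I} | {E} | {A} | {F} | {B}.

7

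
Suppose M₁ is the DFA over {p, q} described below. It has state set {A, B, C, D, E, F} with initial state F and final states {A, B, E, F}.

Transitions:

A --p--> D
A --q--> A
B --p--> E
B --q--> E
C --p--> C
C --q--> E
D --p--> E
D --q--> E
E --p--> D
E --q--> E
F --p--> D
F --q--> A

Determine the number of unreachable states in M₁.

Starting at F and following transitions, the reachable set is {A, D, E, F}. That leaves B, C unreachable — 2 in total.

2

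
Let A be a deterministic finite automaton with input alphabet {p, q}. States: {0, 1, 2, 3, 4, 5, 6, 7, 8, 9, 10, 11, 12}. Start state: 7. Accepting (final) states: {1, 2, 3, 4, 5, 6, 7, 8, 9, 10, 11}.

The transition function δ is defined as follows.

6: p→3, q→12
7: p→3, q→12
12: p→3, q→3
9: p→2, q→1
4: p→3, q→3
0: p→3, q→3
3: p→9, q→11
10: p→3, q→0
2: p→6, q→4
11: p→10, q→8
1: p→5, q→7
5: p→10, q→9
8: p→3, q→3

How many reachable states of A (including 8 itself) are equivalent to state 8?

All states are reachable from the start state.
P0 = {1,2,3,4,5,6,7,8,9,10,11} | {0,12}.
On input q, block {1,2,3,4,5,6,7,8,9,10,11} splits into {1,2,3,4,5,8,9,11} and {6,7,10}.
Split {1,2,3,4,5,8,9,11} by δ(·,p) → {1,3,4,8,9} and {2,5,11}.
Split {1,3,4,8,9} by δ(·,p) → {3,4,8} and {1,9}.
Split {3,4,8} by δ(·,p) → {4,8} and {3}.
Split {2,5,11} by δ(·,q) → {2,11} and {5}.
Split {1,9} by δ(·,p) → {1} and {9}.
The partition is now stable with 8 blocks: {4,8} | {0,12} | {6,7,10} | {2,11} | {1} | {3} | {5} | {9}.
State 8 belongs to the block {4,8}, which has 2 states.

2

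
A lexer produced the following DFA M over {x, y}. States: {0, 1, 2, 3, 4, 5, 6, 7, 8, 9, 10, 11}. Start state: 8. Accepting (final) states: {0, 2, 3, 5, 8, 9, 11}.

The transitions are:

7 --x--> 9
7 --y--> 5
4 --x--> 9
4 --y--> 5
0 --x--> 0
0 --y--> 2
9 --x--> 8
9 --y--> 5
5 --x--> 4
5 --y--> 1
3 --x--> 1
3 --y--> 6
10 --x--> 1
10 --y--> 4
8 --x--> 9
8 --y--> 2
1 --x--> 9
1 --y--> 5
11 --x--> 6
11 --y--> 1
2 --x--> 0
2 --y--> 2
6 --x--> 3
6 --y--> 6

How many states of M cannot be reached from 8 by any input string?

5

Starting at 8 and following transitions, the reachable set is {0, 1, 2, 4, 5, 8, 9}. That leaves 3, 6, 7, 10, 11 unreachable — 5 in total.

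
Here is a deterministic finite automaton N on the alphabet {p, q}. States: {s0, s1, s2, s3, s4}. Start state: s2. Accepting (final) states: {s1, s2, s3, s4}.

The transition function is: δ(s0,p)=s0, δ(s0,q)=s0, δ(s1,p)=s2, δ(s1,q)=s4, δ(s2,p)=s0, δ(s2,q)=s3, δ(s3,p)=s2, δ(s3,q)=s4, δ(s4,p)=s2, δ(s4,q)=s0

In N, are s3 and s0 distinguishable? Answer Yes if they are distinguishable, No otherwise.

Yes

Reachable states from the start: {s0,s2,s3,s4}. Unreachable: {s1} — drop them.
P0 = {s2,s3,s4} | {s0}.
Split {s2,s3,s4} by δ(·,p) → {s3,s4} and {s2}.
Refine {s3,s4} on symbol q: members go to different blocks, giving {s3} and {s4}.
The partition is now stable with 4 blocks: {s3} | {s0} | {s2} | {s4}.
s3 and s0 end up in different blocks, so they are distinguishable. For instance, the string 'ε' is accepted from only s3.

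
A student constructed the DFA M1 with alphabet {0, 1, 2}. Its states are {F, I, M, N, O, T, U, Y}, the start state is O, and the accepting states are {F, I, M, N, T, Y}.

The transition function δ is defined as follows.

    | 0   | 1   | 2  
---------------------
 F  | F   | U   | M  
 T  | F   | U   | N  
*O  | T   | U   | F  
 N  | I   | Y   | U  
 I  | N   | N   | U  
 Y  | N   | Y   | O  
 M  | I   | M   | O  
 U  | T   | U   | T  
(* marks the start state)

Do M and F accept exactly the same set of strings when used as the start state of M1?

Start with accepting vs non-accepting: {F,I,M,N,T,Y} | {O,U}.
On input 1, block {F,I,M,N,T,Y} splits into {I,M,N,Y} and {F,T}.
No further refinement is possible. Final partition (3 blocks): {I,M,N,Y} | {O,U} | {F,T}.
M and F end up in different blocks, so they are distinguishable. For instance, the string '1' is accepted from only M.

No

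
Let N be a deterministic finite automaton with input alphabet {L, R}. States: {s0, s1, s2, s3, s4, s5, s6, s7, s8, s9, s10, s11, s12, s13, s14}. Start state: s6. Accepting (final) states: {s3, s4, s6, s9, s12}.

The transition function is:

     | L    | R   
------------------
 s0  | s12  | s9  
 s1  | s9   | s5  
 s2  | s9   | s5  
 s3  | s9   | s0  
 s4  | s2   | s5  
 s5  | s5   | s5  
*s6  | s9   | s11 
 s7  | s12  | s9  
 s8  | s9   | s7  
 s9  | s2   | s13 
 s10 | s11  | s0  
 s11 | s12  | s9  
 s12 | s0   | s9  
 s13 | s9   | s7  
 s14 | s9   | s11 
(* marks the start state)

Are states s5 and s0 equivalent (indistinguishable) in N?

First remove the unreachable states {s1,s3,s4,s8,s10,s14}; 9 states remain.
Start with accepting vs non-accepting: {s6,s9,s12} | {s0,s2,s5,s7,s11,s13}.
Split {s6,s9,s12} by δ(·,L) → {s9,s12} and {s6}.
On input R, block {s9,s12} splits into {s9} and {s12}.
Refine {s0,s2,s5,s7,s11,s13} on symbol L: members go to different blocks, giving {s0,s7,s11} and {s2,s13} and {s5}.
On input R, block {s2,s13} splits into {s2} and {s13}.
No further refinement is possible. Final partition (7 blocks): {s9} | {s0,s7,s11} | {s6} | {s12} | {s2} | {s5} | {s13}.
s5 and s0 end up in different blocks, so they are distinguishable. For instance, the string 'L' is accepted from only s0.

No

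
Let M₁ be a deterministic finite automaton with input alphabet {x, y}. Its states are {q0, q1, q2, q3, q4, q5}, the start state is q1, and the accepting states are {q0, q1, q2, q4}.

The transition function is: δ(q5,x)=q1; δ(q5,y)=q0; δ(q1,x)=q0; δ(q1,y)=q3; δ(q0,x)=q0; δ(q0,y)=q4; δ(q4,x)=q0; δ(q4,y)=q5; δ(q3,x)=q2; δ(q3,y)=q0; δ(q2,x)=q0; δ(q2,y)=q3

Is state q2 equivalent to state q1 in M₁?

Yes

Every state is reachable, so we keep all 6.
Start with accepting vs non-accepting: {q0,q1,q2,q4} | {q3,q5}.
Refine {q0,q1,q2,q4} on symbol y: members go to different blocks, giving {q1,q2,q4} and {q0}.
Stable partition: {q1,q2,q4} | {q3,q5} | {q0} — 3 equivalence classes.
q2 and q1 lie in the same block of the stable partition, so they are equivalent — no string distinguishes them.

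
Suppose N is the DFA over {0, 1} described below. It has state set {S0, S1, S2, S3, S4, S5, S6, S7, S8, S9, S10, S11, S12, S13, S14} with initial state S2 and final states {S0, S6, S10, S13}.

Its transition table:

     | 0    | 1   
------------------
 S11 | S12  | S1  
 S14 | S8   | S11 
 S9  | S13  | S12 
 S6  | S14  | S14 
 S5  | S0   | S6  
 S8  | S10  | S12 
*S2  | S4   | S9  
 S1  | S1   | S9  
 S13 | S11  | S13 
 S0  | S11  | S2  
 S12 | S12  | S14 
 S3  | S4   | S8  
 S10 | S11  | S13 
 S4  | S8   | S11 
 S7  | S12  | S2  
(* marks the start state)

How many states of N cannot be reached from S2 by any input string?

BFS from S2 reaches {S1, S2, S4, S8, S9, S10, S11, S12, S13, S14}; the 5 state(s) S0, S3, S5, S6, S7 are never visited.

5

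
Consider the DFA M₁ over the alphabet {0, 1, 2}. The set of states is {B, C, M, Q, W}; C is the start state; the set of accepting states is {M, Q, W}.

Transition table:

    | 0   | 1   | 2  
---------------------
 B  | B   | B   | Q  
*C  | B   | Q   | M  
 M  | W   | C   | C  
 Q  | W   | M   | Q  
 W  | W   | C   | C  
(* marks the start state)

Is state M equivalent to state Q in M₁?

Start with accepting vs non-accepting: {M,Q,W} | {B,C}.
Refine {M,Q,W} on symbol 1: members go to different blocks, giving {M,W} and {Q}.
On input 1, block {B,C} splits into {C} and {B}.
Stable partition: {M,W} | {C} | {Q} | {B} — 4 equivalence classes.
M and Q end up in different blocks, so they are distinguishable. For instance, the string '1' is accepted from only Q.

No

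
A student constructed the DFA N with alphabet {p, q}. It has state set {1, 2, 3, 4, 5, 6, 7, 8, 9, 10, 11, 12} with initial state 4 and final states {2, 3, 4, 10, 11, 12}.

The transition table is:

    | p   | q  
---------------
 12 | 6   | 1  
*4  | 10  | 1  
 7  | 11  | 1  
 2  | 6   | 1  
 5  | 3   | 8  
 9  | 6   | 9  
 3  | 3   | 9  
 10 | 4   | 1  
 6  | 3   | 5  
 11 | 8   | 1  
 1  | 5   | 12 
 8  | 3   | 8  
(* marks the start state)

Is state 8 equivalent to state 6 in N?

First remove the unreachable states {2,7,11}; 9 states remain.
Start with accepting vs non-accepting: {3,4,10,12} | {1,5,6,8,9}.
Refine {3,4,10,12} on symbol p: members go to different blocks, giving {3,4,10} and {12}.
Split {1,5,6,8,9} by δ(·,p) → {5,6,8} and {1,9}.
Split {1,9} by δ(·,q) → {1} and {9}.
On input q, block {3,4,10} splits into {4,10} and {3}.
The partition is now stable with 6 blocks: {4,10} | {5,6,8} | {12} | {1} | {9} | {3}.
8 and 6 lie in the same block of the stable partition, so they are equivalent — no string distinguishes them.

Yes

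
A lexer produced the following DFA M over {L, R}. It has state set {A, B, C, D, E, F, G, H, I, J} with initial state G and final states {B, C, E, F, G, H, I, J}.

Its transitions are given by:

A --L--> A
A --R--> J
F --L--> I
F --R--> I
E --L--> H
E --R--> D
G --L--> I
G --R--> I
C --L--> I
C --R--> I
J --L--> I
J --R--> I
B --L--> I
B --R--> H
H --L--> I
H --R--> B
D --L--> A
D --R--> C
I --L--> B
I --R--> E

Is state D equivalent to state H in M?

No

States {F} cannot be reached from the start state, so discard them.
P0 = {B,C,E,G,H,I,J} | {A,D}.
Refine {B,C,E,G,H,I,J} on symbol R: members go to different blocks, giving {B,C,G,H,I,J} and {E}.
Split {B,C,G,H,I,J} by δ(·,R) → {B,C,G,H,J} and {I}.
On input R, block {B,C,G,H,J} splits into {C,G,J} and {B,H}.
No further refinement is possible. Final partition (5 blocks): {C,G,J} | {A,D} | {E} | {I} | {B,H}.
D and H end up in different blocks, so they are distinguishable. For instance, the string 'ε' is accepted from only H.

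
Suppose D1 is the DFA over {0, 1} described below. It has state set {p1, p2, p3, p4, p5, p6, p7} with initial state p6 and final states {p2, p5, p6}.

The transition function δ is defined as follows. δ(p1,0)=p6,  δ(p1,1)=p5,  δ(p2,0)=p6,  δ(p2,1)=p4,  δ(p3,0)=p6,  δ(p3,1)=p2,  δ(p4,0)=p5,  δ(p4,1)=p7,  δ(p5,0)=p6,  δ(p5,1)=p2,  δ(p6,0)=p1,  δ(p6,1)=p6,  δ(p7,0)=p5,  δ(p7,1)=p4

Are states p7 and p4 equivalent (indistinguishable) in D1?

Yes

States {p3} cannot be reached from the start state, so discard them.
Start with accepting vs non-accepting: {p2,p5,p6} | {p1,p4,p7}.
Split {p2,p5,p6} by δ(·,0) → {p2,p5} and {p6}.
Split {p2,p5} by δ(·,1) → {p2} and {p5}.
Split {p1,p4,p7} by δ(·,0) → {p4,p7} and {p1}.
The partition is now stable with 5 blocks: {p2} | {p4,p7} | {p6} | {p5} | {p1}.
p7 and p4 lie in the same block of the stable partition, so they are equivalent — no string distinguishes them.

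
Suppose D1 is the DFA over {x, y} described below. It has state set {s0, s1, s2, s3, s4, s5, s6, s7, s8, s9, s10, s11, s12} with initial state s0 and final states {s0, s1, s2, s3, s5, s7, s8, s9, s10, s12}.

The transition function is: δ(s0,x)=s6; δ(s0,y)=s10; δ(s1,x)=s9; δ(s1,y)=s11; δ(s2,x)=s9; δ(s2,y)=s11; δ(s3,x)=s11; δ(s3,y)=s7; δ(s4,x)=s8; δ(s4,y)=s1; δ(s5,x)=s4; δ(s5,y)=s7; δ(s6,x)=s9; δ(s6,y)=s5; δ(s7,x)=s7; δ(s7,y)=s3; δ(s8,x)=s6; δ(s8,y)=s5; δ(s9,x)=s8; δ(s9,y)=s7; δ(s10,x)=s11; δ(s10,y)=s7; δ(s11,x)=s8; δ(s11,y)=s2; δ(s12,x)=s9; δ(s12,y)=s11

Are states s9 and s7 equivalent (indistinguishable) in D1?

Reachable states from the start: {s0,s1,s2,s3,s4,s5,s6,s7,s8,s9,s10,s11}. Unreachable: {s12} — drop them.
P0 = {s0,s1,s2,s3,s5,s7,s8,s9,s10} | {s4,s6,s11}.
Split {s0,s1,s2,s3,s5,s7,s8,s9,s10} by δ(·,x) → {s0,s3,s5,s8,s10} and {s1,s2,s7,s9}.
Split {s0,s3,s5,s8,s10} by δ(·,y) → {s3,s5,s10} and {s0,s8}.
Split {s4,s6,s11} by δ(·,x) → {s4,s11} and {s6}.
Refine {s1,s2,s7,s9} on symbol x: members go to different blocks, giving {s1,s2,s7} and {s9}.
Split {s1,s2,s7} by δ(·,x) → {s1,s2} and {s7}.
Stable partition: {s3,s5,s10} | {s4,s11} | {s1,s2} | {s0,s8} | {s6} | {s9} | {s7} — 7 equivalence classes.
s9 and s7 end up in different blocks, so they are distinguishable. For instance, the string 'xx' is accepted from only s7.

No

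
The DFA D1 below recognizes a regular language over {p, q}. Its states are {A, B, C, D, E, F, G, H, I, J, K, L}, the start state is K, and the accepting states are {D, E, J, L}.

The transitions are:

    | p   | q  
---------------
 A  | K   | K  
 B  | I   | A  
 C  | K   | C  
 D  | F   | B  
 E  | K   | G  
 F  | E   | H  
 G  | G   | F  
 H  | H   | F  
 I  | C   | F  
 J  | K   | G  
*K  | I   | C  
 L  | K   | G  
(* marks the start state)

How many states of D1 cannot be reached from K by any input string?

Starting at K and following transitions, the reachable set is {C, E, F, G, H, I, K}. That leaves A, B, D, J, L unreachable — 5 in total.

5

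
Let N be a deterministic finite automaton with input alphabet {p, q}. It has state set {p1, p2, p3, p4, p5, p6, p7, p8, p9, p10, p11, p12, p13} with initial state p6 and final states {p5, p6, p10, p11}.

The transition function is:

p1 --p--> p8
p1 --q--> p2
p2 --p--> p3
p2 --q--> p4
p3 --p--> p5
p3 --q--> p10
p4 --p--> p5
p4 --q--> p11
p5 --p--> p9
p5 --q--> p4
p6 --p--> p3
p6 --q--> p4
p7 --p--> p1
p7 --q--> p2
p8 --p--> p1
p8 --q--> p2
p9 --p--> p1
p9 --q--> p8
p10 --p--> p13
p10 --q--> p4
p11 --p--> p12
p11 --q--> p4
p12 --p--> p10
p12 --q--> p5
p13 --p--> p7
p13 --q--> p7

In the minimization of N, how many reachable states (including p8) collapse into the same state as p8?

3

Every state is reachable, so we keep all 13.
Initial partition by acceptance: {p5,p6,p10,p11} | {p1,p2,p3,p4,p7,p8,p9,p12,p13}.
Refine {p1,p2,p3,p4,p7,p8,p9,p12,p13} on symbol p: members go to different blocks, giving {p1,p2,p7,p8,p9,p13} and {p3,p4,p12}.
On input p, block {p5,p6,p10,p11} splits into {p5,p10} and {p6,p11}.
Split {p1,p2,p7,p8,p9,p13} by δ(·,p) → {p1,p7,p8,p9,p13} and {p2}.
On input q, block {p1,p7,p8,p9,p13} splits into {p1,p7,p8} and {p9,p13}.
Split {p3,p4,p12} by δ(·,q) → {p3,p12} and {p4}.
Stable partition: {p5,p10} | {p1,p7,p8} | {p3,p12} | {p6,p11} | {p2} | {p9,p13} | {p4} — 7 equivalence classes.
The equivalence class containing p8 is {p1,p7,p8}, of size 3.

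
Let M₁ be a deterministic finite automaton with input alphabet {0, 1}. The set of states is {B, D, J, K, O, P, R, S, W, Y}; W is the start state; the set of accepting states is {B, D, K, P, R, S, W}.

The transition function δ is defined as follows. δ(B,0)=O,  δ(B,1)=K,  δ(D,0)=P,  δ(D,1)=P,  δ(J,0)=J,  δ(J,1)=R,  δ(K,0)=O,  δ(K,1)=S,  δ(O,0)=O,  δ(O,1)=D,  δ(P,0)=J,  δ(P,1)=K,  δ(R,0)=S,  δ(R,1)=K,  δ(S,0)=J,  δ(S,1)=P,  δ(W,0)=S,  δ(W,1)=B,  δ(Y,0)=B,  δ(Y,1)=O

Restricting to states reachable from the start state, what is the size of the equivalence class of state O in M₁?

First remove the unreachable states {Y}; 9 states remain.
P0 = {B,D,K,P,R,S,W} | {J,O}.
On input 0, block {B,D,K,P,R,S,W} splits into {B,K,P,S} and {D,R,W}.
Stable partition: {B,K,P,S} | {J,O} | {D,R,W} — 3 equivalence classes.
State O belongs to the block {J,O}, which has 2 states.

2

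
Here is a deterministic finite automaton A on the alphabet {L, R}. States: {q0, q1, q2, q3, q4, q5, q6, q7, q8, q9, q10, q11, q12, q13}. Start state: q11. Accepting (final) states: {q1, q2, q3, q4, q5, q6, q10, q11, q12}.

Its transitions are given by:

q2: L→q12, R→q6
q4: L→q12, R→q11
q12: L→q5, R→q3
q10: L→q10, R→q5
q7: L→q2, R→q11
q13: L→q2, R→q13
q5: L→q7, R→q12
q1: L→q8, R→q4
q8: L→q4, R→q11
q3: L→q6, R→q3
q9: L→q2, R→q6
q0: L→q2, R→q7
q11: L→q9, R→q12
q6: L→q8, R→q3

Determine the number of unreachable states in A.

4

No path from q11 leads to q0, q1, q10, q13; the other 10 states are all reachable.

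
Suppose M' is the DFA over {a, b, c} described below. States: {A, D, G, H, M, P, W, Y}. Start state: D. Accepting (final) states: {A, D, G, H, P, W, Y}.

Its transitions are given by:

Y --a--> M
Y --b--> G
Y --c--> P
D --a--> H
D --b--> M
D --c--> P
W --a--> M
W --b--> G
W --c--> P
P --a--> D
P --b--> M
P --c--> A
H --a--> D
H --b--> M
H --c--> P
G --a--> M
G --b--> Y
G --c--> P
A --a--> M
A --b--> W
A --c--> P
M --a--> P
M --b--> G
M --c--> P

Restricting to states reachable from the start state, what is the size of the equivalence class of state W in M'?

P0 = {A,D,G,H,P,W,Y} | {M}.
Split {A,D,G,H,P,W,Y} by δ(·,a) → {A,G,W,Y} and {D,H,P}.
Split {D,H,P} by δ(·,c) → {D,H} and {P}.
No further refinement is possible. Final partition (4 blocks): {A,G,W,Y} | {M} | {D,H} | {P}.
The equivalence class containing W is {A,G,W,Y}, of size 4.

4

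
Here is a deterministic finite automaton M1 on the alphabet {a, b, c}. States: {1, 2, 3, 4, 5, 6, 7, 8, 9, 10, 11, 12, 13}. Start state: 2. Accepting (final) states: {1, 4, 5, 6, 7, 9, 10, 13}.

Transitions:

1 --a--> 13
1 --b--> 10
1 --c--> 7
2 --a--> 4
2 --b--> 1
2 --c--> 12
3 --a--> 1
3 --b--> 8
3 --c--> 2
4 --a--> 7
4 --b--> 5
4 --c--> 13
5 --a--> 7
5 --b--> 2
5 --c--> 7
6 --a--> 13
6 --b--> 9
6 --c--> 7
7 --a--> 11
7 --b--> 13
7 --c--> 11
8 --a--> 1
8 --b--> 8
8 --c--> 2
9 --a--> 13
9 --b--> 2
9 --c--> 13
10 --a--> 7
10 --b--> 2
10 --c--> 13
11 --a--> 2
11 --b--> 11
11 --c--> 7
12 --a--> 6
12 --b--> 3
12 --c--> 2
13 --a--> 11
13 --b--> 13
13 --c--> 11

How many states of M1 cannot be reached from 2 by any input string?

Exploring from 2, all states are eventually visited, so none are unreachable.

0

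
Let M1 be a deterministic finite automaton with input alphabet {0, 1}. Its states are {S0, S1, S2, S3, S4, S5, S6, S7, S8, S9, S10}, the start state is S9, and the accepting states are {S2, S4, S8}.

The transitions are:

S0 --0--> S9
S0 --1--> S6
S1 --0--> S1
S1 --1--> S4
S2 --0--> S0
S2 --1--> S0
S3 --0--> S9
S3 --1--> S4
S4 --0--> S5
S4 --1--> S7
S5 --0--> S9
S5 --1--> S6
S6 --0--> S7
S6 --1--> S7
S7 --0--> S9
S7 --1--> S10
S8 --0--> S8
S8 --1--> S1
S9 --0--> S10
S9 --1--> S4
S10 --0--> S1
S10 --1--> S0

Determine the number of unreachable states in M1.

Starting at S9 and following transitions, the reachable set is {S0, S1, S4, S5, S6, S7, S9, S10}. That leaves S2, S3, S8 unreachable — 3 in total.

3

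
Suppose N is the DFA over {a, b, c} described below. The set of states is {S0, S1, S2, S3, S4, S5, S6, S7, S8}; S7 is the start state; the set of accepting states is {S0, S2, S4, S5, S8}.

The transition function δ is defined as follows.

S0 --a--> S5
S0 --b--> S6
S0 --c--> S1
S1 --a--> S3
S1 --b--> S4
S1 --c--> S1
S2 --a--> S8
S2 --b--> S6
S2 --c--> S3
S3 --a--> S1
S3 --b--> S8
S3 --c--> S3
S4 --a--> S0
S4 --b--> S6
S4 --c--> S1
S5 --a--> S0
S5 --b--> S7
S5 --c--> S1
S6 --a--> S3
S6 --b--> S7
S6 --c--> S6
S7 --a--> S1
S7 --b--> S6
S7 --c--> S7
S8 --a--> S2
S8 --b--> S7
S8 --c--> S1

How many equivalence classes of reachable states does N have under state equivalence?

P0 = {S0,S2,S4,S5,S8} | {S1,S3,S6,S7}.
Refine {S1,S3,S6,S7} on symbol b: members go to different blocks, giving {S1,S3} and {S6,S7}.
The partition is now stable with 3 blocks: {S0,S2,S4,S5,S8} | {S1,S3} | {S6,S7}.

3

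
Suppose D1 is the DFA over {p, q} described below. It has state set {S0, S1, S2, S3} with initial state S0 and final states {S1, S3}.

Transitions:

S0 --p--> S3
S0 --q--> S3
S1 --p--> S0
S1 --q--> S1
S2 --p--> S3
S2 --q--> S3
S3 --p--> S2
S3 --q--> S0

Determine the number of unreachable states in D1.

No path from S0 leads to S1; the other 3 states are all reachable.

1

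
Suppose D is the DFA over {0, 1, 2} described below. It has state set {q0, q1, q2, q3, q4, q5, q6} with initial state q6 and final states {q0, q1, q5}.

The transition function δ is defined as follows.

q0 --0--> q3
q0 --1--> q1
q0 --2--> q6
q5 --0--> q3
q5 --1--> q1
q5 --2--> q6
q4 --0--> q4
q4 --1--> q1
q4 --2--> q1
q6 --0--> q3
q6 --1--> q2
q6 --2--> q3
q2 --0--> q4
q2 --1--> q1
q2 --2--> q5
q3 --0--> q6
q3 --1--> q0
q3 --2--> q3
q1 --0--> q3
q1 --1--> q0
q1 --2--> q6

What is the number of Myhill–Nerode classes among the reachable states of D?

All states are reachable from the start state.
P0 = {q0,q1,q5} | {q2,q3,q4,q6}.
On input 1, block {q2,q3,q4,q6} splits into {q2,q3,q4} and {q6}.
Refine {q2,q3,q4} on symbol 0: members go to different blocks, giving {q2,q4} and {q3}.
Stable partition: {q0,q1,q5} | {q2,q4} | {q6} | {q3} — 4 equivalence classes.

4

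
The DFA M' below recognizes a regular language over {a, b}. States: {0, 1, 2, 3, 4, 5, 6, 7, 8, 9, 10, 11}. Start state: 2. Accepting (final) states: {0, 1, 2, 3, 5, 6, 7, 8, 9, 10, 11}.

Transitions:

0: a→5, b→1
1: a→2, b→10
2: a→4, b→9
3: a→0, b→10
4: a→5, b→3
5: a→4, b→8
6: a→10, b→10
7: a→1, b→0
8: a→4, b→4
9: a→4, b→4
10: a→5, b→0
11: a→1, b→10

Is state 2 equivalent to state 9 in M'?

States {6,7,11} cannot be reached from the start state, so discard them.
Initial partition by acceptance: {0,1,2,3,5,8,9,10} | {4}.
Refine {0,1,2,3,5,8,9,10} on symbol a: members go to different blocks, giving {0,1,3,10} and {2,5,8,9}.
On input a, block {0,1,3,10} splits into {0,1,10} and {3}.
On input b, block {2,5,8,9} splits into {2,5} and {8,9}.
The partition is now stable with 5 blocks: {0,1,10} | {4} | {2,5} | {3} | {8,9}.
2 and 9 end up in different blocks, so they are distinguishable. For instance, the string 'b' is accepted from only 2.

No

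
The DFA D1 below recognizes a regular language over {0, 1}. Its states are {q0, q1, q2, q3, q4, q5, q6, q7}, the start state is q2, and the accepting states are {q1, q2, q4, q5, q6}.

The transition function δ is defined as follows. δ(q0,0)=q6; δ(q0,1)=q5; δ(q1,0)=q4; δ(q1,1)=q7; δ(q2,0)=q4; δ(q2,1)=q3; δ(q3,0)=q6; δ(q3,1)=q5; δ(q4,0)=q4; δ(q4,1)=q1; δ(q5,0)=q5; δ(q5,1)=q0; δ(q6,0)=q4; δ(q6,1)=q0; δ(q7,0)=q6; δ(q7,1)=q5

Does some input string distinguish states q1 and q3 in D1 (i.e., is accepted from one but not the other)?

Yes

All states are reachable from the start state.
Start with accepting vs non-accepting: {q1,q2,q4,q5,q6} | {q0,q3,q7}.
Split {q1,q2,q4,q5,q6} by δ(·,1) → {q1,q2,q5,q6} and {q4}.
On input 0, block {q1,q2,q5,q6} splits into {q1,q2,q6} and {q5}.
Stable partition: {q1,q2,q6} | {q0,q3,q7} | {q4} | {q5} — 4 equivalence classes.
q1 and q3 end up in different blocks, so they are distinguishable. For instance, the string 'ε' is accepted from only q1.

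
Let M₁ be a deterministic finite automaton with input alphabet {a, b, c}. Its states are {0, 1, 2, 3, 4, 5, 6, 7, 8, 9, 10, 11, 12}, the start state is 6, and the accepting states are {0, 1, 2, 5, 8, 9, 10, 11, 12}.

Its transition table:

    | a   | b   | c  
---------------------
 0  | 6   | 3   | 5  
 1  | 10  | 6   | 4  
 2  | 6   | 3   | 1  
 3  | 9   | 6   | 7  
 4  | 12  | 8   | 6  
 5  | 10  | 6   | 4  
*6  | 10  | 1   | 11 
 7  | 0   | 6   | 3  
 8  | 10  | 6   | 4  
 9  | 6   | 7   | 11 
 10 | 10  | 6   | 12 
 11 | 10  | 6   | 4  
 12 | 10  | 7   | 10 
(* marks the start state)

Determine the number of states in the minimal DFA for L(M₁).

First remove the unreachable states {2}; 12 states remain.
P0 = {0,1,5,8,9,10,11,12} | {3,4,6,7}.
Refine {0,1,5,8,9,10,11,12} on symbol a: members go to different blocks, giving {1,5,8,10,11,12} and {0,9}.
On input c, block {1,5,8,10,11,12} splits into {1,5,8,11} and {10,12}.
On input a, block {3,4,6,7} splits into {3,7} and {4,6}.
Split {10,12} by δ(·,b) → {10} and {12}.
Refine {4,6} on symbol a: members go to different blocks, giving {4} and {6}.
No further refinement is possible. Final partition (7 blocks): {1,5,8,11} | {3,7} | {0,9} | {10} | {4} | {12} | {6}.

7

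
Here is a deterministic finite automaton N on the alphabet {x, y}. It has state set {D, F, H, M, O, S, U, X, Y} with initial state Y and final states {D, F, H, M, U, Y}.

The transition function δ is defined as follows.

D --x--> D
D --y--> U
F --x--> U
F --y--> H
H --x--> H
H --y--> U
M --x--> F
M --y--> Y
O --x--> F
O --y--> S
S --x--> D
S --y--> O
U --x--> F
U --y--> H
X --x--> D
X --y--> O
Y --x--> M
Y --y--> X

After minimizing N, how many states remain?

Every state is reachable, so we keep all 9.
Initial partition by acceptance: {D,F,H,M,U,Y} | {O,S,X}.
Refine {D,F,H,M,U,Y} on symbol y: members go to different blocks, giving {D,F,H,M,U} and {Y}.
Refine {D,F,H,M,U} on symbol y: members go to different blocks, giving {D,F,H,U} and {M}.
Stable partition: {D,F,H,U} | {O,S,X} | {Y} | {M} — 4 equivalence classes.

4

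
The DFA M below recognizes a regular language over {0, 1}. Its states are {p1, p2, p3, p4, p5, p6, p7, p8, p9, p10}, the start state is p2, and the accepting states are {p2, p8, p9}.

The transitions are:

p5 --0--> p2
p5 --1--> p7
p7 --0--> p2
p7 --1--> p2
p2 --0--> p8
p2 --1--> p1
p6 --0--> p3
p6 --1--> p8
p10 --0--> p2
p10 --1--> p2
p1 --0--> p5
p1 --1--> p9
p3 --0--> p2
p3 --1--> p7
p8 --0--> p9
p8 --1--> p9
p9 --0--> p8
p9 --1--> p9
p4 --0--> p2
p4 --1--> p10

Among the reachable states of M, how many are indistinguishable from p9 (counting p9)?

States {p3,p4,p6,p10} cannot be reached from the start state, so discard them.
Initial partition by acceptance: {p2,p8,p9} | {p1,p5,p7}.
Refine {p2,p8,p9} on symbol 1: members go to different blocks, giving {p8,p9} and {p2}.
Refine {p1,p5,p7} on symbol 0: members go to different blocks, giving {p5,p7} and {p1}.
On input 1, block {p5,p7} splits into {p5} and {p7}.
No further refinement is possible. Final partition (5 blocks): {p8,p9} | {p5} | {p2} | {p1} | {p7}.
The equivalence class containing p9 is {p8,p9}, of size 2.

2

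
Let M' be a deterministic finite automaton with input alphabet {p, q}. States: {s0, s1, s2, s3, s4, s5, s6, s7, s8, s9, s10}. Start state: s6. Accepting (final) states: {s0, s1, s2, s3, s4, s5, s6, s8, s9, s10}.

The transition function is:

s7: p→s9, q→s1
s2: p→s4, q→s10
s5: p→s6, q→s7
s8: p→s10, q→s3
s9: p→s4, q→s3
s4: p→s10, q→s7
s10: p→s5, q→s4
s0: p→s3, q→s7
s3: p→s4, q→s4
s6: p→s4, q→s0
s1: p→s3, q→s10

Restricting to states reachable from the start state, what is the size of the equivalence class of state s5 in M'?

3

Reachable states from the start: {s0,s1,s3,s4,s5,s6,s7,s9,s10}. Unreachable: {s2,s8} — drop them.
P0 = {s0,s1,s3,s4,s5,s6,s9,s10} | {s7}.
Split {s0,s1,s3,s4,s5,s6,s9,s10} by δ(·,q) → {s1,s3,s6,s9,s10} and {s0,s4,s5}.
Split {s1,s3,s6,s9,s10} by δ(·,p) → {s3,s6,s9,s10} and {s1}.
On input q, block {s3,s6,s9,s10} splits into {s3,s6,s10} and {s9}.
Stable partition: {s3,s6,s10} | {s7} | {s0,s4,s5} | {s1} | {s9} — 5 equivalence classes.
State s5 belongs to the block {s0,s4,s5}, which has 3 states.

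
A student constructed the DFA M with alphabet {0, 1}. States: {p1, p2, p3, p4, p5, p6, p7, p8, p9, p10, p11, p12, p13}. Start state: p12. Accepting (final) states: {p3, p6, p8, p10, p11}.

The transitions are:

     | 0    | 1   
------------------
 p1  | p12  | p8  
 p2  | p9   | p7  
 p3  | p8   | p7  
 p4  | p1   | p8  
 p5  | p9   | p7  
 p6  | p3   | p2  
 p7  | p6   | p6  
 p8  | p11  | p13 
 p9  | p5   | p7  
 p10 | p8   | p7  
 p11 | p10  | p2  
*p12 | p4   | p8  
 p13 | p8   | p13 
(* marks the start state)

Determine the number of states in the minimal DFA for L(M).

7

All states are reachable from the start state.
Initial partition by acceptance: {p3,p6,p8,p10,p11} | {p1,p2,p4,p5,p7,p9,p12,p13}.
Refine {p1,p2,p4,p5,p7,p9,p12,p13} on symbol 0: members go to different blocks, giving {p1,p2,p4,p5,p9,p12} and {p7,p13}.
On input 1, block {p3,p6,p8,p10,p11} splits into {p3,p8,p10} and {p6,p11}.
Split {p3,p8,p10} by δ(·,0) → {p3,p10} and {p8}.
Split {p1,p2,p4,p5,p9,p12} by δ(·,1) → {p1,p4,p12} and {p2,p5,p9}.
On input 0, block {p7,p13} splits into {p7} and {p13}.
Stable partition: {p3,p10} | {p1,p4,p12} | {p7} | {p6,p11} | {p8} | {p2,p5,p9} | {p13} — 7 equivalence classes.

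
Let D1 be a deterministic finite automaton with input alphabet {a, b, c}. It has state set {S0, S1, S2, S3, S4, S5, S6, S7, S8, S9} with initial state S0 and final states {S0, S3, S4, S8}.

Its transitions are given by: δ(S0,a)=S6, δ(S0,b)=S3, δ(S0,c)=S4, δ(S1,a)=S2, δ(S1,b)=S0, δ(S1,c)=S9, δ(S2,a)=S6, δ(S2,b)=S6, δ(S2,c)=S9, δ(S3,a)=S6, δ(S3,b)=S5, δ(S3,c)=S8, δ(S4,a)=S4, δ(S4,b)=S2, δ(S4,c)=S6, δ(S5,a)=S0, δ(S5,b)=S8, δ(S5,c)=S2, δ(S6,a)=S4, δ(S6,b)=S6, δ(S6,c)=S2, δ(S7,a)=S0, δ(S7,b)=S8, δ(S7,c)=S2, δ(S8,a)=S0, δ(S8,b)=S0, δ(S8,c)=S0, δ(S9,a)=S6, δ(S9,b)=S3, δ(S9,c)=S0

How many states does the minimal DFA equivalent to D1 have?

First remove the unreachable states {S1,S7}; 8 states remain.
Initial partition by acceptance: {S0,S3,S4,S8} | {S2,S5,S6,S9}.
Split {S0,S3,S4,S8} by δ(·,a) → {S0,S3} and {S4,S8}.
On input b, block {S0,S3} splits into {S0} and {S3}.
Split {S2,S5,S6,S9} by δ(·,a) → {S2,S9} and {S5} and {S6}.
Refine {S2,S9} on symbol b: members go to different blocks, giving {S2} and {S9}.
Split {S4,S8} by δ(·,a) → {S4} and {S8}.
The partition is now stable with 8 blocks: {S0} | {S2} | {S4} | {S3} | {S5} | {S6} | {S9} | {S8}.

8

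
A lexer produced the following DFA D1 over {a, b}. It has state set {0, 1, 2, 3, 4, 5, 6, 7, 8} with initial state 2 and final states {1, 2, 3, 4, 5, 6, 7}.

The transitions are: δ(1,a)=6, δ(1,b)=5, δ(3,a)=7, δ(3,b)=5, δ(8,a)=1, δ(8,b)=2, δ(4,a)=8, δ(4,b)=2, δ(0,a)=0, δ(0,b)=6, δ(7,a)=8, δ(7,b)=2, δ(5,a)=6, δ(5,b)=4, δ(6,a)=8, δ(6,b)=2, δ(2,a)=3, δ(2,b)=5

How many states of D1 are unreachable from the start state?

No path from 2 leads to 0; the other 8 states are all reachable.

1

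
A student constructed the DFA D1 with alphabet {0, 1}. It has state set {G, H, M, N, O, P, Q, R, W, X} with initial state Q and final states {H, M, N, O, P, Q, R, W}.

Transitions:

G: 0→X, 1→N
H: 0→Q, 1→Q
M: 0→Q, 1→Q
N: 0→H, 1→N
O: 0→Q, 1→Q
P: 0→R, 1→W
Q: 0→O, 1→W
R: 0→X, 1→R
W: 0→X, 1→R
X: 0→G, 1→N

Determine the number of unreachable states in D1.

No path from Q leads to M, P; the other 8 states are all reachable.

2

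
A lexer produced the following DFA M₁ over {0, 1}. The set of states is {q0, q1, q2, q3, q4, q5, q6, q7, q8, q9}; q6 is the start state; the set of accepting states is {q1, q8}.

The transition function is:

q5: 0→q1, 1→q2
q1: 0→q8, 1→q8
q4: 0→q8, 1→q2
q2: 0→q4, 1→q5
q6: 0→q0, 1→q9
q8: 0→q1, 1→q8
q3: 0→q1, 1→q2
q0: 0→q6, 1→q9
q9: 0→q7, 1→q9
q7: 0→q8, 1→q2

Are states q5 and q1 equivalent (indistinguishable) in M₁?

No

States {q3} cannot be reached from the start state, so discard them.
Initial partition by acceptance: {q1,q8} | {q0,q2,q4,q5,q6,q7,q9}.
Refine {q0,q2,q4,q5,q6,q7,q9} on symbol 0: members go to different blocks, giving {q0,q2,q6,q9} and {q4,q5,q7}.
On input 0, block {q0,q2,q6,q9} splits into {q0,q6} and {q2,q9}.
On input 1, block {q2,q9} splits into {q2} and {q9}.
No further refinement is possible. Final partition (5 blocks): {q1,q8} | {q0,q6} | {q4,q5,q7} | {q2} | {q9}.
q5 and q1 end up in different blocks, so they are distinguishable. For instance, the string 'ε' is accepted from only q1.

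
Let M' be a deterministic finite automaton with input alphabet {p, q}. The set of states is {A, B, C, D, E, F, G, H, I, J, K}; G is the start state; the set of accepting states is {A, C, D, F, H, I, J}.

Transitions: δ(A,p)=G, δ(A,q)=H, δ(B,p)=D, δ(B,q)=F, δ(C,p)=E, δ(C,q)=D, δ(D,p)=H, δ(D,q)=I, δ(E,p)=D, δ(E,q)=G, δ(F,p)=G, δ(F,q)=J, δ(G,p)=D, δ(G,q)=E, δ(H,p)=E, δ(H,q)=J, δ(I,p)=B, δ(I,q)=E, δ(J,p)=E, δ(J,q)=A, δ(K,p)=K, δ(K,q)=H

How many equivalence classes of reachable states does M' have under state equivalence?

5

States {C,K} cannot be reached from the start state, so discard them.
Initial partition by acceptance: {A,D,F,H,I,J} | {B,E,G}.
On input p, block {A,D,F,H,I,J} splits into {A,F,H,I,J} and {D}.
Split {A,F,H,I,J} by δ(·,q) → {A,F,H,J} and {I}.
Split {B,E,G} by δ(·,q) → {E,G} and {B}.
No further refinement is possible. Final partition (5 blocks): {A,F,H,J} | {E,G} | {D} | {I} | {B}.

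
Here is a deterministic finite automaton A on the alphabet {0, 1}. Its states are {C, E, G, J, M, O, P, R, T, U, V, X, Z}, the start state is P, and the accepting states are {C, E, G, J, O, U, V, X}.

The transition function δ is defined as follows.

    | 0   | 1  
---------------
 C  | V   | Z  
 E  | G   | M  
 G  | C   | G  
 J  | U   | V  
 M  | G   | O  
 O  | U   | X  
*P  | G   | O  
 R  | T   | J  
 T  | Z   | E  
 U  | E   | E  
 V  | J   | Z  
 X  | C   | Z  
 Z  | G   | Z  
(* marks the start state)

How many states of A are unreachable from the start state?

2

BFS from P reaches {C, E, G, J, M, O, P, U, V, X, Z}; the 2 state(s) R, T are never visited.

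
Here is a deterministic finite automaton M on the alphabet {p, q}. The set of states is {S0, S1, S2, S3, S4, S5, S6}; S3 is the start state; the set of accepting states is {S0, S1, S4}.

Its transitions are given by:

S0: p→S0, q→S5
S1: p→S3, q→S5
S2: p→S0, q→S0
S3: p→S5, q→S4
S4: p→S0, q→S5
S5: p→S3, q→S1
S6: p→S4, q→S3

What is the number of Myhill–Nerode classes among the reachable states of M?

4

First remove the unreachable states {S2,S6}; 5 states remain.
Initial partition by acceptance: {S0,S1,S4} | {S3,S5}.
Refine {S0,S1,S4} on symbol p: members go to different blocks, giving {S0,S4} and {S1}.
Refine {S3,S5} on symbol q: members go to different blocks, giving {S3} and {S5}.
The partition is now stable with 4 blocks: {S0,S4} | {S3} | {S1} | {S5}.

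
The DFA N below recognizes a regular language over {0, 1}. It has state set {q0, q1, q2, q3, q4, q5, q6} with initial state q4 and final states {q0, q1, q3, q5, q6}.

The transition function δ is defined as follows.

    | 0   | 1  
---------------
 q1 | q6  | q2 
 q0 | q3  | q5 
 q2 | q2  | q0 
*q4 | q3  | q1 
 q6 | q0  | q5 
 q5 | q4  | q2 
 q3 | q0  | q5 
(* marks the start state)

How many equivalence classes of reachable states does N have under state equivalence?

5

All states are reachable from the start state.
P0 = {q0,q1,q3,q5,q6} | {q2,q4}.
Refine {q0,q1,q3,q5,q6} on symbol 0: members go to different blocks, giving {q0,q1,q3,q6} and {q5}.
Split {q0,q1,q3,q6} by δ(·,1) → {q0,q3,q6} and {q1}.
Refine {q2,q4} on symbol 0: members go to different blocks, giving {q2} and {q4}.
The partition is now stable with 5 blocks: {q0,q3,q6} | {q2} | {q5} | {q1} | {q4}.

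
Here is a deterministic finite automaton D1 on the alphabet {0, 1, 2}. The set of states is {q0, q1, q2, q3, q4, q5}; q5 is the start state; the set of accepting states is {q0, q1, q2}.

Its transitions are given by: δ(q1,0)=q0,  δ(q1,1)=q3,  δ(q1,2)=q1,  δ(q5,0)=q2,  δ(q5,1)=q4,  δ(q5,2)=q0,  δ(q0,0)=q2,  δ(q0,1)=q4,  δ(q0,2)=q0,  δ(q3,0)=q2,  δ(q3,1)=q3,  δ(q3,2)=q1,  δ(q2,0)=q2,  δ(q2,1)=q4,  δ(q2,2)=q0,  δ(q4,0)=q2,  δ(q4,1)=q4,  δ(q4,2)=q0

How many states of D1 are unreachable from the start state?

No path from q5 leads to q1, q3; the other 4 states are all reachable.

2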